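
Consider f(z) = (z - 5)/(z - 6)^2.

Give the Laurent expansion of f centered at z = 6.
Put w = z - (6), i.e. z = w + 6. The denominator is w^2, so it suffices to rewrite the numerator in powers of w.

P(z) = z - 5
P(w + 6) = 1 + w

Dividing each term by w^2:
  f = 1/w^2 + 1/w

Substituting back w = z - 6:
  f(z) = 1/(z - 6)^2 + 1/(z - 6)

The series is finite because the numerator is a polynomial; the negative powers form the principal part, and the coefficient of 1/(z - 6) gives Res(f, 6) = 1.

Final answer: 1/(z - 6)^2 + 1/(z - 6)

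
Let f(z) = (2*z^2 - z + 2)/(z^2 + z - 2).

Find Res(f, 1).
1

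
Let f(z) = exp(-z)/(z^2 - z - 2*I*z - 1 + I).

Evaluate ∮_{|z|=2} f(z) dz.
By the residue theorem, ∮_C f(z) dz = 2πi · (sum of the residues of f at the poles inside |z| = 2).

The denominator factors as (z - I)*(z - 1 - I), so the singularities of f are simple poles at z = I, z = 1 + I.
  |I|² = 1 < 4 = 2², so this pole is inside the contour.
  |1 + I|² = 2 < 4 = 2², so this pole is inside the contour.

With P(z) = exp(-z) and Q(z) = z^2 - z - 2*I*z - 1 + I, each pole is simple, so Res(f, z₀) = P(z₀)/Q'(z₀) with Q'(z) = 2*z - 1 - 2*I.
  Res(f, I) = P(I)/Q'(I) = (exp(-I))/(-1) = -exp(-I)
  Res(f, 1 + I) = P(1 + I)/Q'(1 + I) = (exp(-1 - I))/(1) = exp(-1 - I)

Sum of residues inside C: exp(-1 - I) - exp(-I)
∮_C f(z) dz = 2πi · (exp(-1 - I) - exp(-I)) = -2*I*pi*exp(-I) + 2*I*pi*exp(-1 - I)

Final answer: -2*I*pi*exp(-I) + 2*I*pi*exp(-1 - I)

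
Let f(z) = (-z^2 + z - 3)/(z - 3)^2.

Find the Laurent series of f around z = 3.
Put w = z - (3), i.e. z = w + 3. The denominator is w^2, so it suffices to rewrite the numerator in powers of w.

P(z) = -z^2 + z - 3
P(w + 3) = -9 - 5*w - w^2

Dividing each term by w^2:
  f = -9/w^2 - 5/w - 1

Substituting back w = z - 3:
  f(z) = -9/(z - 3)^2 - 5/(z - 3) - 1

The series is finite because the numerator is a polynomial; the negative powers form the principal part, and the coefficient of 1/(z - 3) gives Res(f, 3) = -5.

Final answer: -9/(z - 3)^2 - 5/(z - 3) - 1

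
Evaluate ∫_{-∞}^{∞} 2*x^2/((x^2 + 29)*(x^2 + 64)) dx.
2*pi*(8 - sqrt(29))/35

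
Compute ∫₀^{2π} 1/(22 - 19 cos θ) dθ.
Call the integral J. The integrand is 2π-periodic and we integrate over a full period, so shifting θ does not change the value (θ → θ + π flips the sign of the trig term). Hence
  J = ∫₀^{2π} dθ/(22 + 19 cos θ).
Put z = e^{iθ}: then cos θ = (z + 1/z)/2, dθ = dz/(iz), and z runs once counterclockwise around |z| = 1:
  J = ∮_{|z|=1} 1/(22 + 19*(z + 1/z)/2) · dz/(iz) = (2/i) ∮_{|z|=1} dz/(19*z^2 + 44*z + 19).
The roots of 19*z^2 + 44*z + 19 are z = (-22 ± sqrt(22^2 - 19^2))/19, with sqrt(123) = sqrt(123); their product is 1, so only z₊ = -22/19 + sqrt(123)/19 lies inside the unit circle (z₋ = -22/19 - sqrt(123)/19 lies outside).
z₊ is a simple zero of q(z) = 19*z^2 + 44*z + 19, so Res(1/q, z₊) = 1/q'(z₊) with q'(z) = 38*z + 44; and q'(z₊) = 19*(z₊ - z₋) = 2*sqrt(123).
Therefore J = (2/i) · 2πi · 1/(2*sqrt(123)) = 2*pi/(sqrt(123)) = 2*sqrt(123)*pi/123

Final answer: 2*sqrt(123)*pi/123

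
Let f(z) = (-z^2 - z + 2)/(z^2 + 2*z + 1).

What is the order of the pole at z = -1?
Factor the denominator:
  z^2 + 2*z + 1 = (z + 1)^2

The numerator P(z) = -z^2 - z + 2 has P(-1) = 2 ≠ 0, so no factor of (z + 1) cancels.
Near z = -1 we can therefore write f(z) = g(z)/(z + 1)^2 with g analytic at -1 and g(-1) ≠ 0 (g is just the numerator).

Hence z = -1 is a pole of order 2.

Final answer: 2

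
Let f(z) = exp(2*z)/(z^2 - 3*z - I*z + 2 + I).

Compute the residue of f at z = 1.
(-1/2 + I/2)*exp(2)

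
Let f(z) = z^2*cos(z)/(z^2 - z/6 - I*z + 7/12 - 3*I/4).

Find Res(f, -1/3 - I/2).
(-119/1014 - 20*I/169)*cos(1/3 + I/2)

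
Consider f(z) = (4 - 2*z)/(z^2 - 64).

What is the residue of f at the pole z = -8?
Write f(z) = P(z)/Q(z) with P(z) = 4 - 2*z and Q(z) = z^2 - 64.
The denominator factors as Q(z) = (z + 8)*(z - 8), so z = -8 is a simple zero of Q and P is analytic there; z = -8 is therefore a simple pole and
  Res(f, z₀) = P(z₀)/Q'(z₀).

Q'(z) = 2*z, so Q'(-8) = -16.
P(-8) = 20.

Res(f, -8) = (20)/(-16) = -5/4

Final answer: -5/4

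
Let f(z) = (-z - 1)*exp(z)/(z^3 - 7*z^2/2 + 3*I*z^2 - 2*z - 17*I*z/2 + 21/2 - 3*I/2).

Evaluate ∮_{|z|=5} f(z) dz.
By the residue theorem, ∮_C f(z) dz = 2πi · (sum of the residues of f at the poles inside |z| = 5).

The denominator factors as (z - 3)*(z + 1 + I)*(z - 3/2 + 2*I), so the singularities of f are simple poles at z = 3, z = -1 - I, z = 3/2 - 2*I.
  |3|² = 9 < 25 = 5², so this pole is inside the contour.
  |-1 - I|² = 2 < 25 = 5², so this pole is inside the contour.
  |3/2 - 2*I|² = 25/4 < 25 = 5², so this pole is inside the contour.

With P(z) = (-z - 1)*exp(z) and Q(z) = z^3 - 7*z^2/2 + 3*I*z^2 - 2*z - 17*I*z/2 + 21/2 - 3*I/2, each pole is simple, so Res(f, z₀) = P(z₀)/Q'(z₀) with Q'(z) = 3*z^2 - 7*z + 6*I*z - 2 - 17*I/2.
  Res(f, 3) = P(3)/Q'(3) = (-4*exp(3))/(4 + 19*I/2) = (-64/425 + 152*I/425)*exp(3)
  Res(f, -1 - I) = P(-1 - I)/Q'(-1 - I) = (I*exp(-1 - I))/(11 - 3*I/2) = (-6/493 + 44*I/493)*exp(-1 - I)
  Res(f, 3/2 - 2*I) = P(3/2 - 2*I)/Q'(3/2 - 2*I) = ((-5/2 + 2*I)*exp(3/2 - 2*I))/(-23/4 - 7*I/2) = (118/725 - 324*I/725)*exp(3/2 - 2*I)

Sum of residues inside C: (-6/493 + 44*I/493)*exp(-1 - I) + (118/725 - 324*I/725)*exp(3/2 - 2*I) + (-64/425 + 152*I/425)*exp(3)
∮_C f(z) dz = 2πi · ((-6/493 + 44*I/493)*exp(-1 - I) + (118/725 - 324*I/725)*exp(3/2 - 2*I) + (-64/425 + 152*I/425)*exp(3)) = pi*(-304/425 - 128*I/425)*exp(3) + pi*(648/725 + 236*I/725)*exp(3/2 - 2*I) + pi*(-88/493 - 12*I/493)*exp(-1 - I)

Final answer: pi*(-304/425 - 128*I/425)*exp(3) + pi*(648/725 + 236*I/725)*exp(3/2 - 2*I) + pi*(-88/493 - 12*I/493)*exp(-1 - I)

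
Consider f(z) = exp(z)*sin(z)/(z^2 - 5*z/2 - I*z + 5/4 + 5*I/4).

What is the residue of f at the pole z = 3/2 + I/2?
Write f(z) = P(z)/Q(z) with P(z) = exp(z)*sin(z) and Q(z) = z^2 - 5*z/2 - I*z + 5/4 + 5*I/4.
The denominator factors as Q(z) = (z - 3/2 - I/2)*(z - 1 - I/2), so z = 3/2 + I/2 is a simple zero of Q and P is analytic there; z = 3/2 + I/2 is therefore a simple pole and
  Res(f, z₀) = P(z₀)/Q'(z₀).

Q'(z) = 2*z - 5/2 - I, so Q'(3/2 + I/2) = 1/2.
P(3/2 + I/2) = exp(3/2 + I/2)*sin(3/2 + I/2).

Res(f, 3/2 + I/2) = (exp(3/2 + I/2)*sin(3/2 + I/2))/(1/2) = 2*exp(3/2 + I/2)*sin(3/2 + I/2)

Final answer: 2*exp(3/2 + I/2)*sin(3/2 + I/2)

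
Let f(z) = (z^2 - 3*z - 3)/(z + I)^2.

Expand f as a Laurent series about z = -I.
Put w = z - (-I), i.e. z = w - I. The denominator is w^2, so it suffices to rewrite the numerator in powers of w.

P(z) = z^2 - 3*z - 3
P(w - I) = -4 + 3*I + (-3 - 2*I)*w + w^2

Dividing each term by w^2:
  f = (-4 + 3*I)/w^2 + (-3 - 2*I)/w + 1

Substituting back w = z + I:
  f(z) = (-4 + 3*I)/(z + I)^2 + (-3 - 2*I)/(z + I) + 1

The series is finite because the numerator is a polynomial; the negative powers form the principal part, and the coefficient of 1/(z + I) gives Res(f, -I) = -3 - 2*I.

Final answer: (-4 + 3*I)/(z + I)^2 + (-3 - 2*I)/(z + I) + 1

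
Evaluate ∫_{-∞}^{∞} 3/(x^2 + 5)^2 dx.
3*sqrt(5)*pi/50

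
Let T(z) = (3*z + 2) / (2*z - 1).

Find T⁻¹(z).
Set w = T(z) = (3*z + 2) / (2*z - 1) and solve for z:
  w*(2*z - 1) = 3*z + 2
  -w + z*(2*w - 3) - 2 = 0
  z*(2*w - 3) = w + 2
  z = (-w - 2)/(3 - 2*w)
Renaming the variable, T⁻¹(z) = (-z - 2)/(-2*z + 3) = (z + 2)/(2*z - 3).
(Check: ad - bc = -7 ≠ 0, so T is invertible.)

Final answer: (z + 2)/(2*z - 3)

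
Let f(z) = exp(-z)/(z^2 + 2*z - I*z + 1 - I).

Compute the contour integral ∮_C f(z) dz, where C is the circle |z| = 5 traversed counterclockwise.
By the residue theorem, ∮_C f(z) dz = 2πi · (sum of the residues of f at the poles inside |z| = 5).

The denominator factors as (z + 1)*(z + 1 - I), so the singularities of f are simple poles at z = -1, z = -1 + I.
  |-1|² = 1 < 25 = 5², so this pole is inside the contour.
  |-1 + I|² = 2 < 25 = 5², so this pole is inside the contour.

With P(z) = exp(-z) and Q(z) = z^2 + 2*z - I*z + 1 - I, each pole is simple, so Res(f, z₀) = P(z₀)/Q'(z₀) with Q'(z) = 2*z + 2 - I.
  Res(f, -1) = P(-1)/Q'(-1) = (exp(1))/(-I) = exp(1)*I
  Res(f, -1 + I) = P(-1 + I)/Q'(-1 + I) = (exp(1 - I))/(I) = -I*exp(1 - I)

Sum of residues inside C: -I*exp(1 - I) + exp(1)*I
∮_C f(z) dz = 2πi · (-I*exp(1 - I) + exp(1)*I) = -2*exp(1)*pi + 2*pi*exp(1 - I)

Final answer: -2*exp(1)*pi + 2*pi*exp(1 - I)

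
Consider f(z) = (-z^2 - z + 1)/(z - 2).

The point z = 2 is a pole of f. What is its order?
1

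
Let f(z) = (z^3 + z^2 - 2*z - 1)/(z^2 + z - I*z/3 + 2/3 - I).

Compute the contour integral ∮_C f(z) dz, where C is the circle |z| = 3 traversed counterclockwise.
By the residue theorem, ∮_C f(z) dz = 2πi · (sum of the residues of f at the poles inside |z| = 3).

The denominator factors as (z + 1 + 2*I/3)*(z - I), so the singularities of f are simple poles at z = -1 - 2*I/3, z = I.
  |-1 - 2*I/3|² = 13/9 < 9 = 3², so this pole is inside the contour.
  |I|² = 1 < 9 = 3², so this pole is inside the contour.

With P(z) = z^3 + z^2 - 2*z - 1 and Q(z) = z^2 + z - I*z/3 + 2/3 - I, each pole is simple, so Res(f, z₀) = P(z₀)/Q'(z₀) with Q'(z) = 2*z + 1 - I/3.
  Res(f, -1 - 2*I/3) = P(-1 - 2*I/3)/Q'(-1 - 2*I/3) = (17/9 + 26*I/27)/(-1 - 5*I/3) = -283/306 + 59*I/102
  Res(f, I) = P(I)/Q'(I) = (-2 - 3*I)/(1 + 5*I/3) = -63/34 + 3*I/34

Sum of residues inside C: -25/9 + 2*I/3
∮_C f(z) dz = 2πi · (-25/9 + 2*I/3) = pi*(-4/3 - 50*I/9)

Final answer: pi*(-4/3 - 50*I/9)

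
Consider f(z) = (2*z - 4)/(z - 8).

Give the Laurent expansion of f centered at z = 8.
Put w = z - (8), i.e. z = w + 8. The denominator is w, so it suffices to rewrite the numerator in powers of w.

P(z) = 2*z - 4
P(w + 8) = 12 + 2*w

Dividing each term by w:
  f = 12/w + 2

Substituting back w = z - 8:
  f(z) = 12/(z - 8) + 2

The series is finite because the numerator is a polynomial; the negative powers form the principal part, and the coefficient of 1/(z - 8) gives Res(f, 8) = 12.

Final answer: 12/(z - 8) + 2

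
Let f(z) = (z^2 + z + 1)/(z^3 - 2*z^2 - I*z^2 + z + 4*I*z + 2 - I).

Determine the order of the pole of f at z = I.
Factor the denominator:
  z^3 - 2*z^2 - I*z^2 + z + 4*I*z + 2 - I = (z - I)^2*(z - 2 + I)

The numerator P(z) = z^2 + z + 1 has P(I) = I ≠ 0, so no factor of (z - I) cancels.
Near z = I we can therefore write f(z) = g(z)/(z - I)^2 with g analytic at I and g(I) ≠ 0 (g is the numerator divided by the remaining denominator factors).

Hence z = I is a pole of order 2.

Final answer: 2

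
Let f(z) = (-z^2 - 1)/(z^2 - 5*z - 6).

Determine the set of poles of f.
The singularities of f are the zeros of the denominator. Factoring,
  z^2 - 5*z - 6 = (z + 1)*(z - 6)
so the candidates are z = -1, z = 6.

Check the numerator P(z) = -z^2 - 1 at each one:
  P(-1) = -2 ≠ 0, so z = -1 is a (simple) pole.
  P(6) = -37 ≠ 0, so z = 6 is a (simple) pole.

Poles of f: {-1, 6}

Final answer: {-1, 6}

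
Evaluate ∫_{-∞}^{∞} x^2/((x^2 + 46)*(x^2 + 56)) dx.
Let f(z) = z^2/((z^2 + 46)*(z^2 + 56)). The denominator has no real zeros and deg Q - deg P = 2 ≥ 2, so the integral of f over the upper semicircle |z| = R tends to 0 as R → ∞. Closing the contour in the upper half-plane,
  ∫_{-∞}^{∞} f(x) dx = 2πi · Σ Res(f, z_k)  over the poles with Im z_k > 0.

Zeros of the denominator: z^2 + 46 = 0 gives z = ±sqrt(46)*I; z^2 + 56 = 0 gives z = ±2*sqrt(14)*I.
Upper half-plane: z = 2*sqrt(14)*I, z = sqrt(46)*I (simple).

Each pole is a simple zero of Q(z) = z^4 + 102*z^2 + 2576, so Res(f, z₀) = P(z₀)/Q'(z₀) with P(z) = z^2, Q'(z) = 4*z^3 + 204*z:
  Res(f, 2*sqrt(14)*I) = (-56)/(-40*sqrt(14)*I) = -sqrt(14)*I/10
  Res(f, sqrt(46)*I) = (-46)/(20*sqrt(46)*I) = sqrt(46)*I/20

Sum of residues: I*(-2*sqrt(14) + sqrt(46))/20
∫_{-∞}^{∞} f(x) dx = 2πi · (I*(-2*sqrt(14) + sqrt(46))/20) = pi*(-sqrt(46) + 2*sqrt(14))/10

Final answer: pi*(-sqrt(46) + 2*sqrt(14))/10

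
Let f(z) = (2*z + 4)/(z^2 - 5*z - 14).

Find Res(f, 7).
2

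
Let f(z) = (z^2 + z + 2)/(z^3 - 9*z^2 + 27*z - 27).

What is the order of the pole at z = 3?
Factor the denominator:
  z^3 - 9*z^2 + 27*z - 27 = (z - 3)^3

The numerator P(z) = z^2 + z + 2 has P(3) = 14 ≠ 0, so no factor of (z - 3) cancels.
Near z = 3 we can therefore write f(z) = g(z)/(z - 3)^3 with g analytic at 3 and g(3) ≠ 0 (g is just the numerator).

Hence z = 3 is a pole of order 3.

Final answer: 3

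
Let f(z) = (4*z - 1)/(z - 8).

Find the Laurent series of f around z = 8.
Put w = z - (8), i.e. z = w + 8. The denominator is w, so it suffices to rewrite the numerator in powers of w.

P(z) = 4*z - 1
P(w + 8) = 31 + 4*w

Dividing each term by w:
  f = 31/w + 4

Substituting back w = z - 8:
  f(z) = 31/(z - 8) + 4

The series is finite because the numerator is a polynomial; the negative powers form the principal part, and the coefficient of 1/(z - 8) gives Res(f, 8) = 31.

Final answer: 31/(z - 8) + 4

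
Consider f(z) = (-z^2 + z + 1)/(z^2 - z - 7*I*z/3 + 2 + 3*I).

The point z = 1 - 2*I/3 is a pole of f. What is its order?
Factor the denominator:
  z^2 - z - 7*I*z/3 + 2 + 3*I = (z - 1 + 2*I/3)*(z - 3*I)

The numerator P(z) = -z^2 + z + 1 has P(1 - 2*I/3) = 13/9 + 2*I/3 ≠ 0, so no factor of (z - 1 + 2*I/3) cancels.
Near z = 1 - 2*I/3 we can therefore write f(z) = g(z)/(z - 1 + 2*I/3) with g analytic at 1 - 2*I/3 and g(1 - 2*I/3) ≠ 0 (g is the numerator divided by the remaining denominator factors).

Hence z = 1 - 2*I/3 is a pole of order 1.

Final answer: 1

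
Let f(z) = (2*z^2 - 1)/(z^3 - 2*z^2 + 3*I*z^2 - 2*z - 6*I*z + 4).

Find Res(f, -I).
Write f(z) = P(z)/Q(z) with P(z) = 2*z^2 - 1 and Q(z) = z^3 - 2*z^2 + 3*I*z^2 - 2*z - 6*I*z + 4.
The denominator factors as Q(z) = (z + I)*(z - 2)*(z + 2*I), so z = -I is a simple zero of Q and P is analytic there; z = -I is therefore a simple pole and
  Res(f, z₀) = P(z₀)/Q'(z₀).

Q'(z) = 3*z^2 - 4*z + 6*I*z - 2 - 6*I, so Q'(-I) = 1 - 2*I.
P(-I) = -3.

Res(f, -I) = (-3)/(1 - 2*I) = -3/5 - 6*I/5

Final answer: -3/5 - 6*I/5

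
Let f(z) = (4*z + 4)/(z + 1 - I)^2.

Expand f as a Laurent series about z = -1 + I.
Put w = z - (-1 + I), i.e. z = w - 1 + I. The denominator is w^2, so it suffices to rewrite the numerator in powers of w.

P(z) = 4*z + 4
P(w - 1 + I) = 4*I + 4*w

Dividing each term by w^2:
  f = 4*I/w^2 + 4/w

Substituting back w = z + 1 - I:
  f(z) = 4*I/(z + 1 - I)^2 + 4/(z + 1 - I)

The series is finite because the numerator is a polynomial; the negative powers form the principal part, and the coefficient of 1/(z + 1 - I) gives Res(f, -1 + I) = 4.

Final answer: 4*I/(z + 1 - I)^2 + 4/(z + 1 - I)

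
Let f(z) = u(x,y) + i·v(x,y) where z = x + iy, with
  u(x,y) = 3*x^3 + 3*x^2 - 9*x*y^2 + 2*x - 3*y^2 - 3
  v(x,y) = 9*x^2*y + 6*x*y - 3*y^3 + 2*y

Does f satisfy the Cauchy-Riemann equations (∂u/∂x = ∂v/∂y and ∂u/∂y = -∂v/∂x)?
∂u/∂x = 9*x^2 + 6*x - 9*y^2 + 2
∂v/∂y = 9*x^2 + 6*x - 9*y^2 + 2
∂u/∂y = -18*x*y - 6*y
∂v/∂x = 18*x*y + 6*y
∂u/∂x = ∂v/∂y and ∂u/∂y = -∂v/∂x hold identically; f is analytic.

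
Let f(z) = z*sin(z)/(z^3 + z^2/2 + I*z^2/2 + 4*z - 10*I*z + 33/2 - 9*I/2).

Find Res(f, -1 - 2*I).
Write f(z) = P(z)/Q(z) with P(z) = z*sin(z) and Q(z) = z^3 + z^2/2 + I*z^2/2 + 4*z - 10*I*z + 33/2 - 9*I/2.
The denominator factors as Q(z) = (z + 3/2 + 3*I/2)*(z - 2 - 3*I)*(z + 1 + 2*I), so z = -1 - 2*I is a simple zero of Q and P is analytic there; z = -1 - 2*I is therefore a simple pole and
  Res(f, z₀) = P(z₀)/Q'(z₀).

Q'(z) = 3*z^2 + z + I*z + 4 - 10*I, so Q'(-1 - 2*I) = -4 - I.
P(-1 - 2*I) = (1 + 2*I)*sin(1 + 2*I).

Res(f, -1 - 2*I) = ((1 + 2*I)*sin(1 + 2*I))/(-4 - I) = (-6/17 - 7*I/17)*sin(1 + 2*I)

Final answer: (-6/17 - 7*I/17)*sin(1 + 2*I)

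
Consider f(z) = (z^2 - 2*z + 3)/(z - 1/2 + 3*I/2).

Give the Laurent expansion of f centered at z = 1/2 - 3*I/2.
Put w = z - (1/2 - 3*I/2), i.e. z = w + 1/2 - 3*I/2. The denominator is w, so it suffices to rewrite the numerator in powers of w.

P(z) = z^2 - 2*z + 3
P(w + 1/2 - 3*I/2) = 3*I/2 + (-1 - 3*I)*w + w^2

Dividing each term by w:
  f = 3*I/(2*w) - 1 - 3*I + w

Substituting back w = z - 1/2 + 3*I/2:
  f(z) = 3*I/(2*(z - 1/2 + 3*I/2)) - 1 - 3*I + (z - 1/2 + 3*I/2)

The series is finite because the numerator is a polynomial; the negative powers form the principal part, and the coefficient of 1/(z - 1/2 + 3*I/2) gives Res(f, 1/2 - 3*I/2) = 3*I/2.

Final answer: 3*I/(2*(z - 1/2 + 3*I/2)) - 1 - 3*I + (z - 1/2 + 3*I/2)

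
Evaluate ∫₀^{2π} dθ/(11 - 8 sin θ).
2*sqrt(57)*pi/57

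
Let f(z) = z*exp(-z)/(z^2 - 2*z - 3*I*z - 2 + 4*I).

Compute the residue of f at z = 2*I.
Write f(z) = P(z)/Q(z) with P(z) = z*exp(-z) and Q(z) = z^2 - 2*z - 3*I*z - 2 + 4*I.
The denominator factors as Q(z) = (z - 2*I)*(z - 2 - I), so z = 2*I is a simple zero of Q and P is analytic there; z = 2*I is therefore a simple pole and
  Res(f, z₀) = P(z₀)/Q'(z₀).

Q'(z) = 2*z - 2 - 3*I, so Q'(2*I) = -2 + I.
P(2*I) = 2*I*exp(-2*I).

Res(f, 2*I) = (2*I*exp(-2*I))/(-2 + I) = (2/5 - 4*I/5)*exp(-2*I)

Final answer: (2/5 - 4*I/5)*exp(-2*I)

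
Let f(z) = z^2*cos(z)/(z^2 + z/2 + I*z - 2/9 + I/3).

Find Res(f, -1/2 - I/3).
Write f(z) = P(z)/Q(z) with P(z) = z^2*cos(z) and Q(z) = z^2 + z/2 + I*z - 2/9 + I/3.
The denominator factors as Q(z) = (z + 1/2 + I/3)*(z + 2*I/3), so z = -1/2 - I/3 is a simple zero of Q and P is analytic there; z = -1/2 - I/3 is therefore a simple pole and
  Res(f, z₀) = P(z₀)/Q'(z₀).

Q'(z) = 2*z + 1/2 + I, so Q'(-1/2 - I/3) = -1/2 + I/3.
P(-1/2 - I/3) = (5/36 + I/3)*cos(1/2 + I/3).

Res(f, -1/2 - I/3) = ((5/36 + I/3)*cos(1/2 + I/3))/(-1/2 + I/3) = (3/26 - 23*I/39)*cos(1/2 + I/3)

Final answer: (3/26 - 23*I/39)*cos(1/2 + I/3)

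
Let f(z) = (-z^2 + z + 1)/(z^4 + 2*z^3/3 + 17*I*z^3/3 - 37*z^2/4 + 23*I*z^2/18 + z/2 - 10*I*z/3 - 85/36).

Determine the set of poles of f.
The singularities of f are the zeros of the denominator. Factoring,
  z^4 + 2*z^3/3 + 17*I*z^3/3 - 37*z^2/4 + 23*I*z^2/18 + z/2 - 10*I*z/3 - 85/36 = (z + 2/3 + 3*I)*(z + 1/2 + 2*I)*(z - 1/2 + I)*(z - I/3)
so the candidates are z = -2/3 - 3*I, z = -1/2 - 2*I, z = 1/2 - I, z = I/3.

Check the numerator P(z) = -z^2 + z + 1 at each one:
  P(-2/3 - 3*I) = 80/9 - 7*I ≠ 0, so z = -2/3 - 3*I is a (simple) pole.
  P(-1/2 - 2*I) = 17/4 - 4*I ≠ 0, so z = -1/2 - 2*I is a (simple) pole.
  P(1/2 - I) = 9/4 ≠ 0, so z = 1/2 - I is a (simple) pole.
  P(I/3) = 10/9 + I/3 ≠ 0, so z = I/3 is a (simple) pole.

Poles of f: {-2/3 - 3*I, -1/2 - 2*I, I/3, 1/2 - I}

Final answer: {-2/3 - 3*I, -1/2 - 2*I, I/3, 1/2 - I}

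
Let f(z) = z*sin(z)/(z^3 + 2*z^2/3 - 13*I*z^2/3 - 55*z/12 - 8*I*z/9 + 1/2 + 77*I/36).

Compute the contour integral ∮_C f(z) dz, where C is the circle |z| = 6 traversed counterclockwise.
pi*(24/29 - 48*I/145)*sin(2/3 - I) + pi*(-84/365 - 78*I/365)*sin(1/2 + I/3) + pi*(-11196/10585 + 1242*I/10585)*sin(1/2 - 3*I)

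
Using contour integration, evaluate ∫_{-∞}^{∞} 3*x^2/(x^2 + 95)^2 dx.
Let f(z) = 3*z^2/(z^2 + 95)^2. The denominator has no real zeros and deg Q - deg P = 2 ≥ 2, so the integral of f over the upper semicircle |z| = R tends to 0 as R → ∞. Closing the contour in the upper half-plane,
  ∫_{-∞}^{∞} f(x) dx = 2πi · Σ Res(f, z_k)  over the poles with Im z_k > 0.

Zeros of the denominator: z^2 + 95 = 0 gives z = ±sqrt(95)*I.
Upper half-plane: z = sqrt(95)*I (a pole of order 2).

Write f(z) = g(z)/(z - sqrt(95)*I)^2 with g(z) = 3*z^2/(z + sqrt(95)*I)^2. For a double pole, Res(f, z₀) = g'(z₀):
  g'(z) = 6*sqrt(95)*I*z/(z + sqrt(95)*I)^3
  Res(f, sqrt(95)*I) = g'(sqrt(95)*I) = -3*sqrt(95)*I/380

∫_{-∞}^{∞} f(x) dx = 2πi · (-3*sqrt(95)*I/380) = 3*sqrt(95)*pi/190

Final answer: 3*sqrt(95)*pi/190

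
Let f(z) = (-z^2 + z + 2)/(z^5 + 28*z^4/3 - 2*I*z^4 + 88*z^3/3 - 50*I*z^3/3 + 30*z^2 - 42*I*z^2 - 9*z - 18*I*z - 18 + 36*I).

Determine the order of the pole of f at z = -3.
3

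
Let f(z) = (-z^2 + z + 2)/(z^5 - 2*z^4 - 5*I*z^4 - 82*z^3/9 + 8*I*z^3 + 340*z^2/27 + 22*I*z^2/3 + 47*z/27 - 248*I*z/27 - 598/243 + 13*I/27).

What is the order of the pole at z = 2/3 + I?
Factor the denominator:
  z^5 - 2*z^4 - 5*I*z^4 - 82*z^3/9 + 8*I*z^3 + 340*z^2/27 + 22*I*z^2/3 + 47*z/27 - 248*I*z/27 - 598/243 + 13*I/27 = (z - 2/3 - I)^4*(z + 2/3 - I)

The numerator P(z) = -z^2 + z + 2 has P(2/3 + I) = 29/9 - I/3 ≠ 0, so no factor of (z - 2/3 - I) cancels.
Near z = 2/3 + I we can therefore write f(z) = g(z)/(z - 2/3 - I)^4 with g analytic at 2/3 + I and g(2/3 + I) ≠ 0 (g is the numerator divided by the remaining denominator factors).

Hence z = 2/3 + I is a pole of order 4.

Final answer: 4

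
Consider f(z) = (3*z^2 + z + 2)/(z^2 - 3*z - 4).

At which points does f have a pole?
The singularities of f are the zeros of the denominator. Factoring,
  z^2 - 3*z - 4 = (z + 1)*(z - 4)
so the candidates are z = -1, z = 4.

Check the numerator P(z) = 3*z^2 + z + 2 at each one:
  P(-1) = 4 ≠ 0, so z = -1 is a (simple) pole.
  P(4) = 54 ≠ 0, so z = 4 is a (simple) pole.

Poles of f: {-1, 4}

Final answer: {-1, 4}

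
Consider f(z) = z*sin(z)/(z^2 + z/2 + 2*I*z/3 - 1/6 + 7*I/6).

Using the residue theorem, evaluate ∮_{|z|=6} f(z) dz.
By the residue theorem, ∮_C f(z) dz = 2πi · (sum of the residues of f at the poles inside |z| = 6).

The denominator factors as (z + 1 - I/3)*(z - 1/2 + I), so the singularities of f are simple poles at z = -1 + I/3, z = 1/2 - I.
  |-1 + I/3|² = 10/9 < 36 = 6², so this pole is inside the contour.
  |1/2 - I|² = 5/4 < 36 = 6², so this pole is inside the contour.

With P(z) = z*sin(z) and Q(z) = z^2 + z/2 + 2*I*z/3 - 1/6 + 7*I/6, each pole is simple, so Res(f, z₀) = P(z₀)/Q'(z₀) with Q'(z) = 2*z + 1/2 + 2*I/3.
  Res(f, -1 + I/3) = P(-1 + I/3)/Q'(-1 + I/3) = ((1 - I/3)*sin(1 - I/3))/(-3/2 + 4*I/3) = (-14/29 - 6*I/29)*sin(1 - I/3)
  Res(f, 1/2 - I) = P(1/2 - I)/Q'(1/2 - I) = ((1/2 - I)*sin(1/2 - I))/(3/2 - 4*I/3) = (15/29 - 6*I/29)*sin(1/2 - I)

Sum of residues inside C: (15/29 - 6*I/29)*sin(1/2 - I) + (-14/29 - 6*I/29)*sin(1 - I/3)
∮_C f(z) dz = 2πi · ((15/29 - 6*I/29)*sin(1/2 - I) + (-14/29 - 6*I/29)*sin(1 - I/3)) = pi*(12/29 - 28*I/29)*sin(1 - I/3) + pi*(12/29 + 30*I/29)*sin(1/2 - I)

Final answer: pi*(12/29 - 28*I/29)*sin(1 - I/3) + pi*(12/29 + 30*I/29)*sin(1/2 - I)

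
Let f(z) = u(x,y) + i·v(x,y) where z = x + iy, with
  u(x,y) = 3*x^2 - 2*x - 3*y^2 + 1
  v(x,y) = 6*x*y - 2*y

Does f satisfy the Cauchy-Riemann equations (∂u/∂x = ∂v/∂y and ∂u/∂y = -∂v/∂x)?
∂u/∂x = 6*x - 2
∂v/∂y = 6*x - 2
∂u/∂y = -6*y
∂v/∂x = 6*y
∂u/∂x = ∂v/∂y and ∂u/∂y = -∂v/∂x hold identically; f is analytic.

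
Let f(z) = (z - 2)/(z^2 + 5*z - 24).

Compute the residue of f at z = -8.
Write f(z) = P(z)/Q(z) with P(z) = z - 2 and Q(z) = z^2 + 5*z - 24.
The denominator factors as Q(z) = (z + 8)*(z - 3), so z = -8 is a simple zero of Q and P is analytic there; z = -8 is therefore a simple pole and
  Res(f, z₀) = P(z₀)/Q'(z₀).

Q'(z) = 2*z + 5, so Q'(-8) = -11.
P(-8) = -10.

Res(f, -8) = (-10)/(-11) = 10/11

Final answer: 10/11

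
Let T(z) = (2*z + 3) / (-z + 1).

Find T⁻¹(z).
Set w = T(z) = (2*z + 3) / (-z + 1) and solve for z:
  w*(-z + 1) = 2*z + 3
  w + z*(-w - 2) - 3 = 0
  z*(-w - 2) = 3 - w
  z = (w - 3)/(w + 2)
Renaming the variable, T⁻¹(z) = (z - 3)/(z + 2).
(Check: ad - bc = 5 ≠ 0, so T is invertible.)

Final answer: (z - 3)/(z + 2)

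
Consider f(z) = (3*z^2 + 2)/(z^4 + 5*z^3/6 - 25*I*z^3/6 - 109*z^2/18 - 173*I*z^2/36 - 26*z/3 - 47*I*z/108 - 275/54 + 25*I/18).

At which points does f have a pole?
The singularities of f are the zeros of the denominator. Factoring,
  z^4 + 5*z^3/6 - 25*I*z^3/6 - 109*z^2/18 - 173*I*z^2/36 - 26*z/3 - 47*I*z/108 - 275/54 + 25*I/18 = (z - 3/2 - 2*I)*(z + 2/3 + I/2)*(z + 1 - 2*I/3)*(z + 2/3 - 2*I)
so the candidates are z = 3/2 + 2*I, z = -2/3 - I/2, z = -1 + 2*I/3, z = -2/3 + 2*I.

Check the numerator P(z) = 3*z^2 + 2 at each one:
  P(3/2 + 2*I) = -13/4 + 18*I ≠ 0, so z = 3/2 + 2*I is a (simple) pole.
  P(-2/3 - I/2) = 31/12 + 2*I ≠ 0, so z = -2/3 - I/2 is a (simple) pole.
  P(-1 + 2*I/3) = 11/3 - 4*I ≠ 0, so z = -1 + 2*I/3 is a (simple) pole.
  P(-2/3 + 2*I) = -26/3 - 8*I ≠ 0, so z = -2/3 + 2*I is a (simple) pole.

Poles of f: {-1 + 2*I/3, -2/3 - I/2, -2/3 + 2*I, 3/2 + 2*I}

Final answer: {-1 + 2*I/3, -2/3 - I/2, -2/3 + 2*I, 3/2 + 2*I}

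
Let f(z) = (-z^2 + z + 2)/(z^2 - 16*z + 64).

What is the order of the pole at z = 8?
2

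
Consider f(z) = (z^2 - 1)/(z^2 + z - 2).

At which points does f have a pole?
{-2}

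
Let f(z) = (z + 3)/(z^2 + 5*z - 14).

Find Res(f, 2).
Write f(z) = P(z)/Q(z) with P(z) = z + 3 and Q(z) = z^2 + 5*z - 14.
The denominator factors as Q(z) = (z + 7)*(z - 2), so z = 2 is a simple zero of Q and P is analytic there; z = 2 is therefore a simple pole and
  Res(f, z₀) = P(z₀)/Q'(z₀).

Q'(z) = 2*z + 5, so Q'(2) = 9.
P(2) = 5.

Res(f, 2) = (5)/(9) = 5/9

Final answer: 5/9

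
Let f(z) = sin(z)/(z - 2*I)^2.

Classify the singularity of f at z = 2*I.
Write f(z) = g(z)/(z - 2*I)^2 with g(z) = sin(z).
g is entire and g(2*I) = I*sinh(2) ≠ 0, so no factor of (z - 2*I) cancels: the Laurent expansion of f about z = 2*I starts at the power -2, i.e. lim_{z→z₀} (z - z₀)^2 f(z) = I*sinh(2) is finite and nonzero.
So z = 2*I is a pole of order 2.

Final answer: pole of order 2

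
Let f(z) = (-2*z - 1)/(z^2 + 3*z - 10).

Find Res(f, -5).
-9/7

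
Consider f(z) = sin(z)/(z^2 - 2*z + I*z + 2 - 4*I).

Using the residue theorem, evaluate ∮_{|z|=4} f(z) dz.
By the residue theorem, ∮_C f(z) dz = 2πi · (sum of the residues of f at the poles inside |z| = 4).

The denominator factors as (z + 2*I)*(z - 2 - I), so the singularities of f are simple poles at z = -2*I, z = 2 + I.
  |-2*I|² = 4 < 16 = 4², so this pole is inside the contour.
  |2 + I|² = 5 < 16 = 4², so this pole is inside the contour.

With P(z) = sin(z) and Q(z) = z^2 - 2*z + I*z + 2 - 4*I, each pole is simple, so Res(f, z₀) = P(z₀)/Q'(z₀) with Q'(z) = 2*z - 2 + I.
  Res(f, -2*I) = P(-2*I)/Q'(-2*I) = (-I*sinh(2))/(-2 - 3*I) = (3/13 + 2*I/13)*sinh(2)
  Res(f, 2 + I) = P(2 + I)/Q'(2 + I) = (sin(2 + I))/(2 + 3*I) = (2/13 - 3*I/13)*sin(2 + I)

Sum of residues inside C: (2/13 - 3*I/13)*sin(2 + I) + (3/13 + 2*I/13)*sinh(2)
∮_C f(z) dz = 2πi · ((2/13 - 3*I/13)*sin(2 + I) + (3/13 + 2*I/13)*sinh(2)) = pi*(6/13 + 4*I/13)*sin(2 + I) + pi*(-4/13 + 6*I/13)*sinh(2)

Final answer: pi*(6/13 + 4*I/13)*sin(2 + I) + pi*(-4/13 + 6*I/13)*sinh(2)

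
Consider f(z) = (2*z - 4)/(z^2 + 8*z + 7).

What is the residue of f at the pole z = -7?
Write f(z) = P(z)/Q(z) with P(z) = 2*z - 4 and Q(z) = z^2 + 8*z + 7.
The denominator factors as Q(z) = (z + 1)*(z + 7), so z = -7 is a simple zero of Q and P is analytic there; z = -7 is therefore a simple pole and
  Res(f, z₀) = P(z₀)/Q'(z₀).

Q'(z) = 2*z + 8, so Q'(-7) = -6.
P(-7) = -18.

Res(f, -7) = (-18)/(-6) = 3

Final answer: 3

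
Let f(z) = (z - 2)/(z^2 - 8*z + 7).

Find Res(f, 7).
5/6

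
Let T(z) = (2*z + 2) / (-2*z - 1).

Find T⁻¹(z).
Set w = T(z) = (2*z + 2) / (-2*z - 1) and solve for z:
  w*(-2*z - 1) = 2*z + 2
  -w + z*(-2*w - 2) - 2 = 0
  z*(-2*w - 2) = w + 2
  z = (-w - 2)/(2*w + 2)
Renaming the variable, T⁻¹(z) = (-z - 2)/(2*z + 2).
(Check: ad - bc = 2 ≠ 0, so T is invertible.)

Final answer: (-z - 2)/(2*z + 2)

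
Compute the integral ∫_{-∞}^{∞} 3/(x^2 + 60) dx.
sqrt(15)*pi/10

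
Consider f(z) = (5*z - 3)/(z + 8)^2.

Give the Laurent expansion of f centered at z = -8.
Put w = z - (-8), i.e. z = w - 8. The denominator is w^2, so it suffices to rewrite the numerator in powers of w.

P(z) = 5*z - 3
P(w - 8) = -43 + 5*w

Dividing each term by w^2:
  f = -43/w^2 + 5/w

Substituting back w = z + 8:
  f(z) = -43/(z + 8)^2 + 5/(z + 8)

The series is finite because the numerator is a polynomial; the negative powers form the principal part, and the coefficient of 1/(z + 8) gives Res(f, -8) = 5.

Final answer: -43/(z + 8)^2 + 5/(z + 8)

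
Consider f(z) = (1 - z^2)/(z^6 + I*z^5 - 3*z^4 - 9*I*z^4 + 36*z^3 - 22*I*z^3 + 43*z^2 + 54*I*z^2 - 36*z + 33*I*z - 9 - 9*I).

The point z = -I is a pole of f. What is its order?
Factor the denominator:
  z^6 + I*z^5 - 3*z^4 - 9*I*z^4 + 36*z^3 - 22*I*z^3 + 43*z^2 + 54*I*z^2 - 36*z + 33*I*z - 9 - 9*I = (z + I)^4*(z - 3 - 3*I)*(z + 3)

The numerator P(z) = 1 - z^2 has P(-I) = 2 ≠ 0, so no factor of (z + I) cancels.
Near z = -I we can therefore write f(z) = g(z)/(z + I)^4 with g analytic at -I and g(-I) ≠ 0 (g is the numerator divided by the remaining denominator factors).

Hence z = -I is a pole of order 4.

Final answer: 4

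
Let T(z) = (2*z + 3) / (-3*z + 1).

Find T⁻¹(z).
(z - 3)/(3*z + 2)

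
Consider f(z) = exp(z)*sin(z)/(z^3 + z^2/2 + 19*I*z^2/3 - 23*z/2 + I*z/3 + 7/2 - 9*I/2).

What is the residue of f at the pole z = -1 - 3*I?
(-54/337 + 96*I/337)*exp(-1 - 3*I)*sin(1 + 3*I)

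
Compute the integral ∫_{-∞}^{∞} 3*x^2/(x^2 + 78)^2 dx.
Let f(z) = 3*z^2/(z^2 + 78)^2. The denominator has no real zeros and deg Q - deg P = 2 ≥ 2, so the integral of f over the upper semicircle |z| = R tends to 0 as R → ∞. Closing the contour in the upper half-plane,
  ∫_{-∞}^{∞} f(x) dx = 2πi · Σ Res(f, z_k)  over the poles with Im z_k > 0.

Zeros of the denominator: z^2 + 78 = 0 gives z = ±sqrt(78)*I.
Upper half-plane: z = sqrt(78)*I (a pole of order 2).

Write f(z) = g(z)/(z - sqrt(78)*I)^2 with g(z) = 3*z^2/(z + sqrt(78)*I)^2. For a double pole, Res(f, z₀) = g'(z₀):
  g'(z) = 6*sqrt(78)*I*z/(z + sqrt(78)*I)^3
  Res(f, sqrt(78)*I) = g'(sqrt(78)*I) = -sqrt(78)*I/104

∫_{-∞}^{∞} f(x) dx = 2πi · (-sqrt(78)*I/104) = sqrt(78)*pi/52

Final answer: sqrt(78)*pi/52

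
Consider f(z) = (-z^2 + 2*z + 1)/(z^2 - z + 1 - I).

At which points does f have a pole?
{-I, 1 + I}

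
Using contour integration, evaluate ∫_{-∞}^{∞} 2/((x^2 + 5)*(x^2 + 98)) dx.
Let f(z) = 2/((z^2 + 5)*(z^2 + 98)). The denominator has no real zeros and deg Q - deg P = 4 ≥ 2, so the integral of f over the upper semicircle |z| = R tends to 0 as R → ∞. Closing the contour in the upper half-plane,
  ∫_{-∞}^{∞} f(x) dx = 2πi · Σ Res(f, z_k)  over the poles with Im z_k > 0.

Zeros of the denominator: z^2 + 5 = 0 gives z = ±sqrt(5)*I; z^2 + 98 = 0 gives z = ±7*sqrt(2)*I.
Upper half-plane: z = 7*sqrt(2)*I, z = sqrt(5)*I (simple).

Each pole is a simple zero of Q(z) = z^4 + 103*z^2 + 490, so Res(f, z₀) = P(z₀)/Q'(z₀) with P(z) = 2, Q'(z) = 4*z^3 + 206*z:
  Res(f, 7*sqrt(2)*I) = (2)/(-1302*sqrt(2)*I) = sqrt(2)*I/1302
  Res(f, sqrt(5)*I) = (2)/(186*sqrt(5)*I) = -sqrt(5)*I/465

Sum of residues: I*(-sqrt(5)/465 + sqrt(2)/1302)
∫_{-∞}^{∞} f(x) dx = 2πi · (I*(-sqrt(5)/465 + sqrt(2)/1302)) = pi*(-5*sqrt(2) + 14*sqrt(5))/3255

Final answer: pi*(-5*sqrt(2) + 14*sqrt(5))/3255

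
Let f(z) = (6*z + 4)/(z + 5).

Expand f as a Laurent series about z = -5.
Put w = z - (-5), i.e. z = w - 5. The denominator is w, so it suffices to rewrite the numerator in powers of w.

P(z) = 6*z + 4
P(w - 5) = -26 + 6*w

Dividing each term by w:
  f = -26/w + 6

Substituting back w = z + 5:
  f(z) = -26/(z + 5) + 6

The series is finite because the numerator is a polynomial; the negative powers form the principal part, and the coefficient of 1/(z + 5) gives Res(f, -5) = -26.

Final answer: -26/(z + 5) + 6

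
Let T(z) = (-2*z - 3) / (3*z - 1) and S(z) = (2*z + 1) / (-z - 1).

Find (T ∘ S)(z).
(T ∘ S)(z) = T(S(z)) = ((-2)*S(z) + (-3))/((3)*S(z) + (-1)). Multiply numerator and denominator by -z - 1:
  numerator:   (-2)*(2*z + 1) + (-3)*(-z - 1) = -z + 1
  denominator: (3)*(2*z + 1) + (-1)*(-z - 1) = 7*z + 4
(T ∘ S)(z) = (-z + 1)/(7*z + 4)

Final answer: (-z + 1)/(7*z + 4)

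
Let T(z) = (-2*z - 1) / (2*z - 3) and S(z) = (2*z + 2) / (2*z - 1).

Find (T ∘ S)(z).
(T ∘ S)(z) = T(S(z)) = ((-2)*S(z) + (-1))/((2)*S(z) + (-3)). Multiply numerator and denominator by 2*z - 1:
  numerator:   (-2)*(2*z + 2) + (-1)*(2*z - 1) = -6*z - 3
  denominator: (2)*(2*z + 2) + (-3)*(2*z - 1) = -2*z + 7
(T ∘ S)(z) = (-6*z - 3)/(-2*z + 7) = (6*z + 3)/(2*z - 7)

Final answer: (6*z + 3)/(2*z - 7)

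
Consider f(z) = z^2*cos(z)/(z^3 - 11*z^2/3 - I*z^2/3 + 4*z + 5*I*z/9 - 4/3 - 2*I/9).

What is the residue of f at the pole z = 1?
Write f(z) = P(z)/Q(z) with P(z) = z^2*cos(z) and Q(z) = z^3 - 11*z^2/3 - I*z^2/3 + 4*z + 5*I*z/9 - 4/3 - 2*I/9.
The denominator factors as Q(z) = (z - 2 - I/3)*(z - 2/3)*(z - 1), so z = 1 is a simple zero of Q and P is analytic there; z = 1 is therefore a simple pole and
  Res(f, z₀) = P(z₀)/Q'(z₀).

Q'(z) = 3*z^2 - 22*z/3 - 2*I*z/3 + 4 + 5*I/9, so Q'(1) = -1/3 - I/9.
P(1) = cos(1).

Res(f, 1) = (cos(1))/(-1/3 - I/9) = (-27/10 + 9*I/10)*cos(1)

Final answer: (-27/10 + 9*I/10)*cos(1)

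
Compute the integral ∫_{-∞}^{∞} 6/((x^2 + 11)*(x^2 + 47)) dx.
Let f(z) = 6/((z^2 + 11)*(z^2 + 47)). The denominator has no real zeros and deg Q - deg P = 4 ≥ 2, so the integral of f over the upper semicircle |z| = R tends to 0 as R → ∞. Closing the contour in the upper half-plane,
  ∫_{-∞}^{∞} f(x) dx = 2πi · Σ Res(f, z_k)  over the poles with Im z_k > 0.

Zeros of the denominator: z^2 + 47 = 0 gives z = ±sqrt(47)*I; z^2 + 11 = 0 gives z = ±sqrt(11)*I.
Upper half-plane: z = sqrt(11)*I, z = sqrt(47)*I (simple).

Each pole is a simple zero of Q(z) = z^4 + 58*z^2 + 517, so Res(f, z₀) = P(z₀)/Q'(z₀) with P(z) = 6, Q'(z) = 4*z^3 + 116*z:
  Res(f, sqrt(11)*I) = (6)/(72*sqrt(11)*I) = -sqrt(11)*I/132
  Res(f, sqrt(47)*I) = (6)/(-72*sqrt(47)*I) = sqrt(47)*I/564

Sum of residues: I*(-sqrt(11)/132 + sqrt(47)/564)
∫_{-∞}^{∞} f(x) dx = 2πi · (I*(-sqrt(11)/132 + sqrt(47)/564)) = pi*(-11*sqrt(47) + 47*sqrt(11))/3102

Final answer: pi*(-11*sqrt(47) + 47*sqrt(11))/3102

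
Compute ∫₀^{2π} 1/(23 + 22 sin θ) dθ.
2*sqrt(5)*pi/15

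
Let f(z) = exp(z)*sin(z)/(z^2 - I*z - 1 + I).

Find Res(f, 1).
Write f(z) = P(z)/Q(z) with P(z) = exp(z)*sin(z) and Q(z) = z^2 - I*z - 1 + I.
The denominator factors as Q(z) = (z - 1)*(z + 1 - I), so z = 1 is a simple zero of Q and P is analytic there; z = 1 is therefore a simple pole and
  Res(f, z₀) = P(z₀)/Q'(z₀).

Q'(z) = 2*z - I, so Q'(1) = 2 - I.
P(1) = exp(1)*sin(1).

Res(f, 1) = (exp(1)*sin(1))/(2 - I) = exp(1)*(2/5 + I/5)*sin(1)

Final answer: exp(1)*(2/5 + I/5)*sin(1)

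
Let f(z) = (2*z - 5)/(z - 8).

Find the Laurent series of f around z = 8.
11/(z - 8) + 2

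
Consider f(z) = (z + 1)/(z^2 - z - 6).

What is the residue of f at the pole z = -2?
1/5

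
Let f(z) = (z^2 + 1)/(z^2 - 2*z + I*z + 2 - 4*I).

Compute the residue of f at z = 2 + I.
Write f(z) = P(z)/Q(z) with P(z) = z^2 + 1 and Q(z) = z^2 - 2*z + I*z + 2 - 4*I.
The denominator factors as Q(z) = (z - 2 - I)*(z + 2*I), so z = 2 + I is a simple zero of Q and P is analytic there; z = 2 + I is therefore a simple pole and
  Res(f, z₀) = P(z₀)/Q'(z₀).

Q'(z) = 2*z - 2 + I, so Q'(2 + I) = 2 + 3*I.
P(2 + I) = 4 + 4*I.

Res(f, 2 + I) = (4 + 4*I)/(2 + 3*I) = 20/13 - 4*I/13

Final answer: 20/13 - 4*I/13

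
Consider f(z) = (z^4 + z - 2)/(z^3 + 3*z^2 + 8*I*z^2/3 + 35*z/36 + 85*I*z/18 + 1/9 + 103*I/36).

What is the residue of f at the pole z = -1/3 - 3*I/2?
42793/22500 + 2723*I/45000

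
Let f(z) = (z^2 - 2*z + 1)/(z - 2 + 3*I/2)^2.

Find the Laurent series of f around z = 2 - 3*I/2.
Put w = z - (2 - 3*I/2), i.e. z = w + 2 - 3*I/2. The denominator is w^2, so it suffices to rewrite the numerator in powers of w.

P(z) = z^2 - 2*z + 1
P(w + 2 - 3*I/2) = -5/4 - 3*I + (2 - 3*I)*w + w^2

Dividing each term by w^2:
  f = (-5/4 - 3*I)/w^2 + (2 - 3*I)/w + 1

Substituting back w = z - 2 + 3*I/2:
  f(z) = (-5/4 - 3*I)/(z - 2 + 3*I/2)^2 + (2 - 3*I)/(z - 2 + 3*I/2) + 1

The series is finite because the numerator is a polynomial; the negative powers form the principal part, and the coefficient of 1/(z - 2 + 3*I/2) gives Res(f, 2 - 3*I/2) = 2 - 3*I.

Final answer: (-5/4 - 3*I)/(z - 2 + 3*I/2)^2 + (2 - 3*I)/(z - 2 + 3*I/2) + 1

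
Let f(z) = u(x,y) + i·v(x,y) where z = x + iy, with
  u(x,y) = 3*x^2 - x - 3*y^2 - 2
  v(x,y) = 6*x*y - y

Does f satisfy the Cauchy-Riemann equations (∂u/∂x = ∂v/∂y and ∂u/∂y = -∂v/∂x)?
∂u/∂x = 6*x - 1
∂v/∂y = 6*x - 1
∂u/∂y = -6*y
∂v/∂x = 6*y
∂u/∂x = ∂v/∂y and ∂u/∂y = -∂v/∂x hold identically; f is analytic.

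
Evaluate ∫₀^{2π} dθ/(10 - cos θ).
Call the integral J. The integrand is 2π-periodic and we integrate over a full period, so shifting θ does not change the value (θ → θ + π flips the sign of the trig term). Hence
  J = ∫₀^{2π} dθ/(10 + cos θ).
Put z = e^{iθ}: then cos θ = (z + 1/z)/2, dθ = dz/(iz), and z runs once counterclockwise around |z| = 1:
  J = ∮_{|z|=1} 1/(10 + (z + 1/z)/2) · dz/(iz) = (2/i) ∮_{|z|=1} dz/(z^2 + 20*z + 1).
The roots of z^2 + 20*z + 1 are z = (-10 ± sqrt(10^2 - 1^2)), with sqrt(99) = 3*sqrt(11); their product is 1, so only z₊ = -10 + 3*sqrt(11) lies inside the unit circle (z₋ = -10 - 3*sqrt(11) lies outside).
z₊ is a simple zero of q(z) = z^2 + 20*z + 1, so Res(1/q, z₊) = 1/q'(z₊) with q'(z) = 2*z + 20; and q'(z₊) = (z₊ - z₋) = 6*sqrt(11).
Therefore J = (2/i) · 2πi · 1/(6*sqrt(11)) = 2*pi/(3*sqrt(11)) = 2*sqrt(11)*pi/33

Final answer: 2*sqrt(11)*pi/33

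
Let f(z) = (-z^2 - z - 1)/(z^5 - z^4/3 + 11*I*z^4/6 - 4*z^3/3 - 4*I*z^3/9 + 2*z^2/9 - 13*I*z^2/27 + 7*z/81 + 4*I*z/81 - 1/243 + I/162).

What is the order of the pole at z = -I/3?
4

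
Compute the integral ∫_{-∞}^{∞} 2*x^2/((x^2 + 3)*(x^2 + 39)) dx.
pi*(-sqrt(3) + sqrt(39))/18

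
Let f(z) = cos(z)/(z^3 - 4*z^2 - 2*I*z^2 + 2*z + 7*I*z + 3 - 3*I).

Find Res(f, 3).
Write f(z) = P(z)/Q(z) with P(z) = cos(z) and Q(z) = z^3 - 4*z^2 - 2*I*z^2 + 2*z + 7*I*z + 3 - 3*I.
The denominator factors as Q(z) = (z - 1 - I)*(z - I)*(z - 3), so z = 3 is a simple zero of Q and P is analytic there; z = 3 is therefore a simple pole and
  Res(f, z₀) = P(z₀)/Q'(z₀).

Q'(z) = 3*z^2 - 8*z - 4*I*z + 2 + 7*I, so Q'(3) = 5 - 5*I.
P(3) = cos(3).

Res(f, 3) = (cos(3))/(5 - 5*I) = (1/10 + I/10)*cos(3)

Final answer: (1/10 + I/10)*cos(3)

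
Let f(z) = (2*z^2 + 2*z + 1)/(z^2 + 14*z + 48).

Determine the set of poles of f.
The singularities of f are the zeros of the denominator. Factoring,
  z^2 + 14*z + 48 = (z + 8)*(z + 6)
so the candidates are z = -8, z = -6.

Check the numerator P(z) = 2*z^2 + 2*z + 1 at each one:
  P(-8) = 113 ≠ 0, so z = -8 is a (simple) pole.
  P(-6) = 61 ≠ 0, so z = -6 is a (simple) pole.

Poles of f: {-8, -6}

Final answer: {-8, -6}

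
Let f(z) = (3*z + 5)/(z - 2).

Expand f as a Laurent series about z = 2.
Put w = z - (2), i.e. z = w + 2. The denominator is w, so it suffices to rewrite the numerator in powers of w.

P(z) = 3*z + 5
P(w + 2) = 11 + 3*w

Dividing each term by w:
  f = 11/w + 3

Substituting back w = z - 2:
  f(z) = 11/(z - 2) + 3

The series is finite because the numerator is a polynomial; the negative powers form the principal part, and the coefficient of 1/(z - 2) gives Res(f, 2) = 11.

Final answer: 11/(z - 2) + 3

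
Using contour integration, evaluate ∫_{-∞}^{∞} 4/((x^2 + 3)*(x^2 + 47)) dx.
Let f(z) = 4/((z^2 + 3)*(z^2 + 47)). The denominator has no real zeros and deg Q - deg P = 4 ≥ 2, so the integral of f over the upper semicircle |z| = R tends to 0 as R → ∞. Closing the contour in the upper half-plane,
  ∫_{-∞}^{∞} f(x) dx = 2πi · Σ Res(f, z_k)  over the poles with Im z_k > 0.

Zeros of the denominator: z^2 + 47 = 0 gives z = ±sqrt(47)*I; z^2 + 3 = 0 gives z = ±sqrt(3)*I.
Upper half-plane: z = sqrt(3)*I, z = sqrt(47)*I (simple).

Each pole is a simple zero of Q(z) = z^4 + 50*z^2 + 141, so Res(f, z₀) = P(z₀)/Q'(z₀) with P(z) = 4, Q'(z) = 4*z^3 + 100*z:
  Res(f, sqrt(3)*I) = (4)/(88*sqrt(3)*I) = -sqrt(3)*I/66
  Res(f, sqrt(47)*I) = (4)/(-88*sqrt(47)*I) = sqrt(47)*I/1034

Sum of residues: I*(-sqrt(3)/66 + sqrt(47)/1034)
∫_{-∞}^{∞} f(x) dx = 2πi · (I*(-sqrt(3)/66 + sqrt(47)/1034)) = pi*(-3*sqrt(47) + 47*sqrt(3))/1551

Final answer: pi*(-3*sqrt(47) + 47*sqrt(3))/1551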